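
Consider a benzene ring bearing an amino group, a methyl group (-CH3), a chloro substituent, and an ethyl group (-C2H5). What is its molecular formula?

Atom tally by fragment:
  benzene ring core → C:6 H:6
  (− 4 ring H displaced by substituents)
  + NH2 → N:1 H:2
  + CH3 → C:1 H:3
  + Cl → Cl:1
  + C2H5 → C:2 H:5
Element totals:
  C: 9
  H: 12
  Cl: 1
  N: 1

C9H12ClN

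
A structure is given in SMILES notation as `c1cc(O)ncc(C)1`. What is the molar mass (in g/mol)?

109.13 g/mol

Atom tally by fragment:
  pyridine ring core → C:5 H:5 N:1
  (− 2 ring H displaced by substituents)
  + OH → O:1 H:1
  + CH3 → C:1 H:3
Element totals:
  C: 6
  H: 7
  N: 1
  O: 1
Molecular formula: C6H7NO.
  M = 6(12.011) + 7(1.008) + 14.007 + 15.999
    = 72.066 + 7.056 + 14.007 + 15.999 = 109.128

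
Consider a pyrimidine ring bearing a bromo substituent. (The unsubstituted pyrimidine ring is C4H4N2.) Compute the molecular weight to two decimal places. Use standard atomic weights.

158.99 g/mol

Atom tally by fragment:
  pyrimidine ring core → C:4 H:4 N:2
  (− 1 ring H displaced by substituents)
  + Br → Br:1
Element totals:
  C: 4
  H: 3
  Br: 1
  N: 2
Molecular formula: C4H3BrN2.
  M = 4(12.011) + 3(1.008) + 79.904 + 2(14.007)
    = 48.044 + 3.024 + 79.904 + 28.014 = 158.986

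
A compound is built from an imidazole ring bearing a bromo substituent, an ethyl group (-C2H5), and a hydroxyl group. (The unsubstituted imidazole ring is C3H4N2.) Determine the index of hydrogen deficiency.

3

Atom tally by fragment:
  imidazole ring core → C:3 H:4 N:2
  (− 3 ring H displaced by substituents)
  + Br → Br:1
  + C2H5 → C:2 H:5
  + OH → O:1 H:1
Element totals:
  C: 5
  H: 7
  Br: 1
  N: 2
  O: 1
Molecular formula: C5H7BrN2O.
DoU = (2C + 2 + N − H − X) / 2 = (2·5 + 2 + 2 − 7 − 1) / 2 = 3.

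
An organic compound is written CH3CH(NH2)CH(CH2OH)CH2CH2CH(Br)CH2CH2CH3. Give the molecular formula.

C10H22BrNO

Atom tally by fragment:
  CH3 → C:1 H:3
  CH(NH2) → C:1 H:3 N:1
  CH(CH2OH) → C:2 H:4 O:1
  CH2 → C:1 H:2
  CH2 → C:1 H:2
  CH(Br) → C:1 H:1 Br:1
  CH2 → C:1 H:2
  CH2 → C:1 H:2
  CH3 → C:1 H:3
Element totals:
  C: 10
  H: 22
  Br: 1
  N: 1
  O: 1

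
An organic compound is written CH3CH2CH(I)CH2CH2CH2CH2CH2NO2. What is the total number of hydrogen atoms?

Element totals:
  C: 8
  H: 16
  I: 1
  N: 1
  O: 2

16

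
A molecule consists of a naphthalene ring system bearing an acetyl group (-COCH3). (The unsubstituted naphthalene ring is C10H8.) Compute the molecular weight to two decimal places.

170.21 g/mol

Atom tally by fragment:
  naphthalene ring system core → C:10 H:8
  (− 1 ring H displaced by substituents)
  + COCH3 → C:2 H:3 O:1
Element totals:
  C: 12
  H: 10
  O: 1
Molecular formula: C12H10O.
  M = 12(12.011) + 10(1.008) + 15.999
    = 144.132 + 10.080 + 15.999 = 170.211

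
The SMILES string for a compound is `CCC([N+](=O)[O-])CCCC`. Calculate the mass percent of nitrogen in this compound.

Atom tally by fragment:
  CH3 → C:1 H:3
  CH2 → C:1 H:2
  CH(NO2) → C:1 H:1 N:1 O:2
  CH2 → C:1 H:2
  CH2 → C:1 H:2
  CH2 → C:1 H:2
  CH3 → C:1 H:3
Element totals:
  C: 7
  H: 15
  N: 1
  O: 2
Molecular formula: C7H15NO2.
Molar mass = 145.202 g/mol.
Mass from N: 1 × 14.007 = 14.007 g/mol.
%N = 14.007 / 145.202 × 100 = 9.65%.

9.65%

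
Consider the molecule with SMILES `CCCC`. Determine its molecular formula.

C4H10

Atom tally by fragment:
  CH3 → C:1 H:3
  CH2 → C:1 H:2
  CH2 → C:1 H:2
  CH3 → C:1 H:3
Element totals:
  C: 4
  H: 10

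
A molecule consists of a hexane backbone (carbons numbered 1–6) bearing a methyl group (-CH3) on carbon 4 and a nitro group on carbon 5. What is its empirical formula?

C7H15NO2

Atom tally by fragment:
  CH3 → C:1 H:3
  CH2 → C:1 H:2
  CH2 → C:1 H:2
  CH(CH3) → C:2 H:4
  CH(NO2) → C:1 H:1 N:1 O:2
  CH3 → C:1 H:3
Element totals:
  C: 7
  H: 15
  N: 1
  O: 2
Molecular formula: C7H15NO2.
gcd of subscripts (7, 15, 1, 2) = 1, so the empirical formula equals the molecular formula.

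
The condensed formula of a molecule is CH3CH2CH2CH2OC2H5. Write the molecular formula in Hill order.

Atom tally by fragment:
  CH3 → C:1 H:3
  CH2 → C:1 H:2
  CH2 → C:1 H:2
  CH2OC2H5 → C:3 H:7 O:1
Element totals:
  C: 6
  H: 14
  O: 1

C6H14O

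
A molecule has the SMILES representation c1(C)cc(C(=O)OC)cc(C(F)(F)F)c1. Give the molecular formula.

Atom tally by fragment:
  benzene ring core → C:6 H:6
  (− 3 ring H displaced by substituents)
  + CH3 → C:1 H:3
  + COOCH3 → C:2 H:3 O:2
  + CF3 → C:1 F:3
Element totals:
  C: 10
  H: 9
  F: 3
  O: 2

C10H9F3O2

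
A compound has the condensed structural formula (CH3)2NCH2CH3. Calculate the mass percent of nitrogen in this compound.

Atom tally by fragment:
  (CH3)2NCH2 → C:3 H:8 N:1
  CH3 → C:1 H:3
Element totals:
  C: 4
  H: 11
  N: 1
Molecular formula: C4H11N.
Molar mass = 73.139 g/mol.
Mass from N: 1 × 14.007 = 14.007 g/mol.
%N = 14.007 / 73.139 × 100 = 19.15%.

19.15%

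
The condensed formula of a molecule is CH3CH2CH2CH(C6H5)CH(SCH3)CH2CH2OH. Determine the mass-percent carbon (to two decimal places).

70.54%

Atom tally by fragment:
  CH3 → C:1 H:3
  CH2 → C:1 H:2
  CH2 → C:1 H:2
  CH(C6H5) → C:7 H:6
  CH(SCH3) → C:2 H:4 S:1
  CH2CH2OH → C:2 H:5 O:1
Element totals:
  C: 14
  H: 22
  O: 1
  S: 1
Molecular formula: C14H22OS.
Molar mass = 238.389 g/mol.
Mass from C: 14 × 12.011 = 168.154 g/mol.
%C = 168.154 / 238.389 × 100 = 70.54%.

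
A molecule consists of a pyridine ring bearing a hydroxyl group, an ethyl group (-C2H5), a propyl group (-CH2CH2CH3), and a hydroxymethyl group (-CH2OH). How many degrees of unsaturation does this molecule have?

4

Atom tally by fragment:
  pyridine ring core → C:5 H:5 N:1
  (− 4 ring H displaced by substituents)
  + OH → O:1 H:1
  + C2H5 → C:2 H:5
  + CH2CH2CH3 → C:3 H:7
  + CH2OH → C:1 H:3 O:1
Element totals:
  C: 11
  H: 17
  N: 1
  O: 2
Molecular formula: C11H17NO2.
DoU = (2C + 2 + N − H − X) / 2 = (2·11 + 2 + 1 − 17 − 0) / 2 = 4.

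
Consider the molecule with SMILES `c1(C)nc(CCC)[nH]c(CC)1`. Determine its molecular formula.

Atom tally by fragment:
  imidazole ring core → C:3 H:4 N:2
  (− 3 ring H displaced by substituents)
  + CH3 → C:1 H:3
  + CH2CH2CH3 → C:3 H:7
  + C2H5 → C:2 H:5
Element totals:
  C: 9
  H: 16
  N: 2

C9H16N2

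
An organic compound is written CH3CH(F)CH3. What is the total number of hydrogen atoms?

7

Atom tally by fragment:
  CH3 → C:1 H:3
  CH(F) → C:1 H:1 F:1
  CH3 → C:1 H:3
Element totals:
  C: 3
  H: 7
  F: 1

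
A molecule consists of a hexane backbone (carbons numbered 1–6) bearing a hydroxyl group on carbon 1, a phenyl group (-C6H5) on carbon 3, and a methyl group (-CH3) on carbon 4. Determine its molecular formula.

C13H20O

Atom tally by fragment:
  HOCH2 → C:1 H:3 O:1
  CH2 → C:1 H:2
  CH(C6H5) → C:7 H:6
  CH(CH3) → C:2 H:4
  CH2 → C:1 H:2
  CH3 → C:1 H:3
Element totals:
  C: 13
  H: 20
  O: 1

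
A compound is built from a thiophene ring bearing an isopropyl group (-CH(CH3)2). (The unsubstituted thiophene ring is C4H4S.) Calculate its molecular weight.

Atom tally by fragment:
  thiophene ring core → C:4 H:4 S:1
  (− 1 ring H displaced by substituents)
  + CH(CH3)2 → C:3 H:7
Element totals:
  C: 7
  H: 10
  S: 1
Molecular formula: C7H10S.
  M = 7(12.011) + 10(1.008) + 32.06
    = 84.077 + 10.080 + 32.060 = 126.217

126.22 g/mol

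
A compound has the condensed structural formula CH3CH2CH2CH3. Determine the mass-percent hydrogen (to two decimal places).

17.34%

Element totals:
  C: 4
  H: 10
Molecular formula: C4H10.
Molar mass = 58.124 g/mol.
Mass from H: 10 × 1.008 = 10.080 g/mol.
%H = 10.080 / 58.124 × 100 = 17.34%.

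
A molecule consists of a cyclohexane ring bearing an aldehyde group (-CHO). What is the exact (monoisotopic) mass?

112.0888

Atom tally by fragment:
  cyclohexane ring core → C:6 H:12
  (− 1 ring H displaced by substituents)
  + CHO → C:1 H:1 O:1
Element totals:
  C: 7
  H: 12
  O: 1
Molecular formula: C7H12O.
  M = 7(12.0) + 12(1.007825) + 15.994915
    = 84.000000 + 12.093900 + 15.994915 = 112.088815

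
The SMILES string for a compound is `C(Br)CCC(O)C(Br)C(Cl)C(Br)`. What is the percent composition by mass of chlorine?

Atom tally by fragment:
  BrCH2 → C:1 H:2 Br:1
  CH2 → C:1 H:2
  CH2 → C:1 H:2
  CH(OH) → C:1 H:2 O:1
  CH(Br) → C:1 H:1 Br:1
  CH(Cl) → C:1 H:1 Cl:1
  CH2Br → C:1 H:2 Br:1
Element totals:
  C: 7
  H: 12
  Br: 3
  Cl: 1
  O: 1
Molecular formula: C7H12Br3ClO.
Molar mass = 387.334 g/mol.
Mass from Cl: 1 × 35.45 = 35.450 g/mol.
%Cl = 35.450 / 387.334 × 100 = 9.15%.

9.15%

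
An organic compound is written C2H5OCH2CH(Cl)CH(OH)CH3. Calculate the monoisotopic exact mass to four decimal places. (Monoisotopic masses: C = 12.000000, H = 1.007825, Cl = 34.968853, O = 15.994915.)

Atom tally by fragment:
  C2H5OCH2 → C:3 H:7 O:1
  CH(Cl) → C:1 H:1 Cl:1
  CH(OH) → C:1 H:2 O:1
  CH3 → C:1 H:3
Element totals:
  C: 6
  H: 13
  Cl: 1
  O: 2
Molecular formula: C6H13ClO2.
  M = 6(12.0) + 13(1.007825) + 34.968853 + 2(15.994915)
    = 72.000000 + 13.101725 + 34.968853 + 31.989830 = 152.060408

152.0604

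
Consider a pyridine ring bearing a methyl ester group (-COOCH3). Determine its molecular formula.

C7H7NO2

Atom tally by fragment:
  pyridine ring core → C:5 H:5 N:1
  (− 1 ring H displaced by substituents)
  + COOCH3 → C:2 H:3 O:2
Element totals:
  C: 7
  H: 7
  N: 1
  O: 2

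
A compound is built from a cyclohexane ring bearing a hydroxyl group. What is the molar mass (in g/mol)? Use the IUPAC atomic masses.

Atom tally by fragment:
  cyclohexane ring core → C:6 H:12
  (− 1 ring H displaced by substituents)
  + OH → O:1 H:1
Element totals:
  C: 6
  H: 12
  O: 1
Molecular formula: C6H12O.
  M = 6(12.011) + 12(1.008) + 15.999
    = 72.066 + 12.096 + 15.999 = 100.161

100.16 g/mol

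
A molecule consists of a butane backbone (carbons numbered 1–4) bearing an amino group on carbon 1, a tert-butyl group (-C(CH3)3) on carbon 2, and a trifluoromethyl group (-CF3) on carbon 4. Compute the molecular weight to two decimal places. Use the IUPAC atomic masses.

197.24 g/mol

Atom tally by fragment:
  H2NCH2 → C:1 H:4 N:1
  CH(C(CH3)3) → C:5 H:10
  CH2 → C:1 H:2
  CH2CF3 → C:2 H:2 F:3
Element totals:
  C: 9
  H: 18
  F: 3
  N: 1
Molecular formula: C9H18F3N.
  M = 9(12.011) + 18(1.008) + 3(18.998) + 14.007
    = 108.099 + 18.144 + 56.994 + 14.007 = 197.244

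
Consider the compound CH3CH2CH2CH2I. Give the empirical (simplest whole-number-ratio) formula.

Atom tally by fragment:
  CH3 → C:1 H:3
  CH2 → C:1 H:2
  CH2 → C:1 H:2
  CH2I → C:1 H:2 I:1
Element totals:
  C: 4
  H: 9
  I: 1
Molecular formula: C4H9I.
gcd of subscripts (4, 9, 1) = 1, so the empirical formula equals the molecular formula.

C4H9I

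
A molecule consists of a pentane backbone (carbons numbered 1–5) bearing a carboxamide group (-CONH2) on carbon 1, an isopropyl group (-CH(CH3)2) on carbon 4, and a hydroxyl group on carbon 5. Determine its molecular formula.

Atom tally by fragment:
  H2NOCCH2 → C:2 H:4 O:1 N:1
  CH2 → C:1 H:2
  CH2 → C:1 H:2
  CH(CH(CH3)2) → C:4 H:8
  CH2OH → C:1 H:3 O:1
Element totals:
  C: 9
  H: 19
  N: 1
  O: 2

C9H19NO2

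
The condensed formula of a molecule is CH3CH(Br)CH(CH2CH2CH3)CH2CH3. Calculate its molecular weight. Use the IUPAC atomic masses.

193.13 g/mol

Atom tally by fragment:
  CH3 → C:1 H:3
  CH(Br) → C:1 H:1 Br:1
  CH(CH2CH2CH3) → C:4 H:8
  CH2 → C:1 H:2
  CH3 → C:1 H:3
Element totals:
  C: 8
  H: 17
  Br: 1
Molecular formula: C8H17Br.
  M = 8(12.011) + 17(1.008) + 79.904
    = 96.088 + 17.136 + 79.904 = 193.128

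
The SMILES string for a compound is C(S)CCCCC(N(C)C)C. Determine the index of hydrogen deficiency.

0

Atom tally by fragment:
  HSCH2 → C:1 H:3 S:1
  CH2 → C:1 H:2
  CH2 → C:1 H:2
  CH2 → C:1 H:2
  CH2 → C:1 H:2
  CH(N(CH3)2) → C:3 H:7 N:1
  CH3 → C:1 H:3
Element totals:
  C: 9
  H: 21
  N: 1
  S: 1
Molecular formula: C9H21NS.
DoU = (2C + 2 + N − H − X) / 2 = (2·9 + 2 + 1 − 21 − 0) / 2 = 0.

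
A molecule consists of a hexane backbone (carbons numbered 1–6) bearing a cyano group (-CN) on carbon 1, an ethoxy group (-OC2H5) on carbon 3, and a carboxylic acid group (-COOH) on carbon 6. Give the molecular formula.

C10H17NO3

Atom tally by fragment:
  NCCH2 → C:2 H:2 N:1
  CH2 → C:1 H:2
  CH(OC2H5) → C:3 H:6 O:1
  CH2 → C:1 H:2
  CH2 → C:1 H:2
  CH2COOH → C:2 H:3 O:2
Element totals:
  C: 10
  H: 17
  N: 1
  O: 3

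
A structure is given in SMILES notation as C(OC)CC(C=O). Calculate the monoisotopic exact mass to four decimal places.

102.0681

Atom tally by fragment:
  CH3OCH2 → C:2 H:5 O:1
  CH2 → C:1 H:2
  CH2CHO → C:2 H:3 O:1
Element totals:
  C: 5
  H: 10
  O: 2
Molecular formula: C5H10O2.
  M = 5(12.0) + 10(1.007825) + 2(15.994915)
    = 60.000000 + 10.078250 + 31.989830 = 102.068080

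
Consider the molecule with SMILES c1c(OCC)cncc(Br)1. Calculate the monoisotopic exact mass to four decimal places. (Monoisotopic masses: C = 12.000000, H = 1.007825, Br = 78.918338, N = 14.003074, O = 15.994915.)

Atom tally by fragment:
  pyridine ring core → C:5 H:5 N:1
  (− 2 ring H displaced by substituents)
  + OC2H5 → C:2 H:5 O:1
  + Br → Br:1
Element totals:
  C: 7
  H: 8
  Br: 1
  N: 1
  O: 1
Molecular formula: C7H8BrNO.
  M = 7(12.0) + 8(1.007825) + 78.918338 + 14.003074 + 15.994915
    = 84.000000 + 8.062600 + 78.918338 + 14.003074 + 15.994915 = 200.978927

200.9789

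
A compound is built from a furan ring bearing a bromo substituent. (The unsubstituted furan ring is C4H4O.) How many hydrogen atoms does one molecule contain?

Atom tally by fragment:
  furan ring core → C:4 H:4 O:1
  (− 1 ring H displaced by substituents)
  + Br → Br:1
Element totals:
  C: 4
  H: 3
  Br: 1
  O: 1

3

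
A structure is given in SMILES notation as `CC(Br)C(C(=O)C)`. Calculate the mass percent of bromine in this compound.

Atom tally by fragment:
  CH3 → C:1 H:3
  CH(Br) → C:1 H:1 Br:1
  CH2COCH3 → C:3 H:5 O:1
Element totals:
  C: 5
  H: 9
  Br: 1
  O: 1
Molecular formula: C5H9BrO.
Molar mass = 165.030 g/mol.
Mass from Br: 1 × 79.904 = 79.904 g/mol.
%Br = 79.904 / 165.030 × 100 = 48.42%.

48.42%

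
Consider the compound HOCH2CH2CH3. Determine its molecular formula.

Element totals:
  C: 3
  H: 8
  O: 1

C3H8O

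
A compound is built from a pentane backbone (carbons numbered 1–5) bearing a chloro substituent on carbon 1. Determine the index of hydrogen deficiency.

Atom tally by fragment:
  ClCH2 → C:1 H:2 Cl:1
  CH2 → C:1 H:2
  CH2 → C:1 H:2
  CH2 → C:1 H:2
  CH3 → C:1 H:3
Element totals:
  C: 5
  H: 11
  Cl: 1
Molecular formula: C5H11Cl.
DoU = (2C + 2 + N − H − X) / 2 = (2·5 + 2 + 0 − 11 − 1) / 2 = 0.

0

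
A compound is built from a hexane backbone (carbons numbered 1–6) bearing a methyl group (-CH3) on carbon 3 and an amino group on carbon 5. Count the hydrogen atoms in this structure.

Atom tally by fragment:
  CH3 → C:1 H:3
  CH2 → C:1 H:2
  CH(CH3) → C:2 H:4
  CH2 → C:1 H:2
  CH(NH2) → C:1 H:3 N:1
  CH3 → C:1 H:3
Element totals:
  C: 7
  H: 17
  N: 1

17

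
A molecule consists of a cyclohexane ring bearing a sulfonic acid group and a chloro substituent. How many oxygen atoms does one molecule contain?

3

Atom tally by fragment:
  cyclohexane ring core → C:6 H:12
  (− 2 ring H displaced by substituents)
  + SO3H → S:1 O:3 H:1
  + Cl → Cl:1
Element totals:
  C: 6
  H: 11
  Cl: 1
  O: 3
  S: 1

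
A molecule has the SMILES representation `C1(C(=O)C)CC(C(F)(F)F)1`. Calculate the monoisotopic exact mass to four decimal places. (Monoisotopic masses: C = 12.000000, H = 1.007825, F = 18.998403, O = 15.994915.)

Atom tally by fragment:
  cyclopropane ring core → C:3 H:6
  (− 2 ring H displaced by substituents)
  + COCH3 → C:2 H:3 O:1
  + CF3 → C:1 F:3
Element totals:
  C: 6
  H: 7
  F: 3
  O: 1
Molecular formula: C6H7F3O.
  M = 6(12.0) + 7(1.007825) + 3(18.998403) + 15.994915
    = 72.000000 + 7.054775 + 56.995209 + 15.994915 = 152.044899

152.0449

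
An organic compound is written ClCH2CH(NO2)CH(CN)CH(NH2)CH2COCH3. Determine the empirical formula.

C8H12ClN3O3

Element totals:
  C: 8
  H: 12
  Cl: 1
  N: 3
  O: 3
Molecular formula: C8H12ClN3O3.
gcd of subscripts (8, 1, 12, 3, 3) = 1, so the empirical formula equals the molecular formula.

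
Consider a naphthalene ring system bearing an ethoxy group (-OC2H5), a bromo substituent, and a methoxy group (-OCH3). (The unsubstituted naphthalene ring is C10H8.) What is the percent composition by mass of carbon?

55.54%

Atom tally by fragment:
  naphthalene ring system core → C:10 H:8
  (− 3 ring H displaced by substituents)
  + OC2H5 → C:2 H:5 O:1
  + Br → Br:1
  + OCH3 → C:1 H:3 O:1
Element totals:
  C: 13
  H: 13
  Br: 1
  O: 2
Molecular formula: C13H13BrO2.
Molar mass = 281.149 g/mol.
Mass from C: 13 × 12.011 = 156.143 g/mol.
%C = 156.143 / 281.149 × 100 = 55.54%.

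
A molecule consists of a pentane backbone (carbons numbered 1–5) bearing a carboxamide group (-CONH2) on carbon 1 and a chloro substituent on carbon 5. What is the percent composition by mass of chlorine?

Atom tally by fragment:
  H2NOCCH2 → C:2 H:4 O:1 N:1
  CH2 → C:1 H:2
  CH2 → C:1 H:2
  CH2 → C:1 H:2
  CH2Cl → C:1 H:2 Cl:1
Element totals:
  C: 6
  H: 12
  Cl: 1
  N: 1
  O: 1
Molecular formula: C6H12ClNO.
Molar mass = 149.618 g/mol.
Mass from Cl: 1 × 35.45 = 35.450 g/mol.
%Cl = 35.450 / 149.618 × 100 = 23.69%.

23.69%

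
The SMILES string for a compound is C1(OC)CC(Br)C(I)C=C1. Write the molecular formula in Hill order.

C7H10BrIO

Atom tally by fragment:
  cyclohexene ring core → C:6 H:10
  (− 3 ring H displaced by substituents)
  + OCH3 → C:1 H:3 O:1
  + Br → Br:1
  + I → I:1
Element totals:
  C: 7
  H: 10
  Br: 1
  I: 1
  O: 1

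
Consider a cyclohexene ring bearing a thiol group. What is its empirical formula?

C6H10S

Atom tally by fragment:
  cyclohexene ring core → C:6 H:10
  (− 1 ring H displaced by substituents)
  + SH → S:1 H:1
Element totals:
  C: 6
  H: 10
  S: 1
Molecular formula: C6H10S.
gcd of subscripts (6, 10, 1) = 1, so the empirical formula equals the molecular formula.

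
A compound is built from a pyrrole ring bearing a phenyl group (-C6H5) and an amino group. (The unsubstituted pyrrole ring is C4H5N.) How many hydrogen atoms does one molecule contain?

Atom tally by fragment:
  pyrrole ring core → C:4 H:5 N:1
  (− 2 ring H displaced by substituents)
  + C6H5 → C:6 H:5
  + NH2 → N:1 H:2
Element totals:
  C: 10
  H: 10
  N: 2

10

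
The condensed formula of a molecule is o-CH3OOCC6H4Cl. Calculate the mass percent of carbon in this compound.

56.33%

Atom tally by fragment:
  benzene ring core → C:6 H:6
  (− 2 ring H displaced by substituents)
  + COOCH3 → C:2 H:3 O:2
  + Cl → Cl:1
Element totals:
  C: 8
  H: 7
  Cl: 1
  O: 2
Molecular formula: C8H7ClO2.
Molar mass = 170.592 g/mol.
Mass from C: 8 × 12.011 = 96.088 g/mol.
%C = 96.088 / 170.592 × 100 = 56.33%.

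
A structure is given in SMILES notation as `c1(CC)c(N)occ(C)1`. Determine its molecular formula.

Atom tally by fragment:
  furan ring core → C:4 H:4 O:1
  (− 3 ring H displaced by substituents)
  + C2H5 → C:2 H:5
  + NH2 → N:1 H:2
  + CH3 → C:1 H:3
Element totals:
  C: 7
  H: 11
  N: 1
  O: 1

C7H11NO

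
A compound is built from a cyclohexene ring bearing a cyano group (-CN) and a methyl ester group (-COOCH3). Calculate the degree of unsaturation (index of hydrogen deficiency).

5

Atom tally by fragment:
  cyclohexene ring core → C:6 H:10
  (− 2 ring H displaced by substituents)
  + CN → C:1 N:1
  + COOCH3 → C:2 H:3 O:2
Element totals:
  C: 9
  H: 11
  N: 1
  O: 2
Molecular formula: C9H11NO2.
DoU = (2C + 2 + N − H − X) / 2 = (2·9 + 2 + 1 − 11 − 0) / 2 = 5.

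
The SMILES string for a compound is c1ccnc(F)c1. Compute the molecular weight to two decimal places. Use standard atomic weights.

Atom tally by fragment:
  pyridine ring core → C:5 H:5 N:1
  (− 1 ring H displaced by substituents)
  + F → F:1
Element totals:
  C: 5
  H: 4
  F: 1
  N: 1
Molecular formula: C5H4FN.
  M = 5(12.011) + 4(1.008) + 18.998 + 14.007
    = 60.055 + 4.032 + 18.998 + 14.007 = 97.092

97.09 g/mol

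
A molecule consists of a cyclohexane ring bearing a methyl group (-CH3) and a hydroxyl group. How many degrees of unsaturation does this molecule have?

1

Atom tally by fragment:
  cyclohexane ring core → C:6 H:12
  (− 2 ring H displaced by substituents)
  + CH3 → C:1 H:3
  + OH → O:1 H:1
Element totals:
  C: 7
  H: 14
  O: 1
Molecular formula: C7H14O.
DoU = (2C + 2 + N − H − X) / 2 = (2·7 + 2 + 0 − 14 − 0) / 2 = 1.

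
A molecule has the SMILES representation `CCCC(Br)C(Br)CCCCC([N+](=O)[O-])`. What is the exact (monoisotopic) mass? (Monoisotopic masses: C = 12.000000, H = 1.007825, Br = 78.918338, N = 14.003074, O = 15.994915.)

Atom tally by fragment:
  CH3 → C:1 H:3
  CH2 → C:1 H:2
  CH2 → C:1 H:2
  CH(Br) → C:1 H:1 Br:1
  CH(Br) → C:1 H:1 Br:1
  CH2 → C:1 H:2
  CH2 → C:1 H:2
  CH2 → C:1 H:2
  CH2 → C:1 H:2
  CH2NO2 → C:1 H:2 N:1 O:2
Element totals:
  C: 10
  H: 19
  Br: 2
  N: 1
  O: 2
Molecular formula: C10H19Br2NO2.
  M = 10(12.0) + 19(1.007825) + 2(78.918338) + 14.003074 + 2(15.994915)
    = 120.000000 + 19.148675 + 157.836676 + 14.003074 + 31.989830 = 342.978255

342.9783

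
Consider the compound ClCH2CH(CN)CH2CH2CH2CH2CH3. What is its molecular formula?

Element totals:
  C: 8
  H: 14
  Cl: 1
  N: 1

C8H14ClN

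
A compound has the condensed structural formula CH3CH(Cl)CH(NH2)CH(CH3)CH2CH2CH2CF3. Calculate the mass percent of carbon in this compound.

Element totals:
  C: 9
  H: 17
  Cl: 1
  F: 3
  N: 1
Molecular formula: C9H17ClF3N.
Molar mass = 231.686 g/mol.
Mass from C: 9 × 12.011 = 108.099 g/mol.
%C = 108.099 / 231.686 × 100 = 46.66%.

46.66%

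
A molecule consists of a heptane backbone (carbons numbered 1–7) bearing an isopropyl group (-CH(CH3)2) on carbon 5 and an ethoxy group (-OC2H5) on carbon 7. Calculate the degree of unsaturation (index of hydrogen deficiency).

Atom tally by fragment:
  CH3 → C:1 H:3
  CH2 → C:1 H:2
  CH2 → C:1 H:2
  CH2 → C:1 H:2
  CH(CH(CH3)2) → C:4 H:8
  CH2 → C:1 H:2
  CH2OC2H5 → C:3 H:7 O:1
Element totals:
  C: 12
  H: 26
  O: 1
Molecular formula: C12H26O.
DoU = (2C + 2 + N − H − X) / 2 = (2·12 + 2 + 0 − 26 − 0) / 2 = 0.

0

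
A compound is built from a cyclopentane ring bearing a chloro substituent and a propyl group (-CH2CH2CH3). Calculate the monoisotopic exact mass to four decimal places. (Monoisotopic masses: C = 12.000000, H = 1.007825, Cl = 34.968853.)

Atom tally by fragment:
  cyclopentane ring core → C:5 H:10
  (− 2 ring H displaced by substituents)
  + Cl → Cl:1
  + CH2CH2CH3 → C:3 H:7
Element totals:
  C: 8
  H: 15
  Cl: 1
Molecular formula: C8H15Cl.
  M = 8(12.0) + 15(1.007825) + 34.968853
    = 96.000000 + 15.117375 + 34.968853 = 146.086228

146.0862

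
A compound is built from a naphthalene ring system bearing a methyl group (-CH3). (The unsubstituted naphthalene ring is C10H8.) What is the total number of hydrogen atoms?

Atom tally by fragment:
  naphthalene ring system core → C:10 H:8
  (− 1 ring H displaced by substituents)
  + CH3 → C:1 H:3
Element totals:
  C: 11
  H: 10

10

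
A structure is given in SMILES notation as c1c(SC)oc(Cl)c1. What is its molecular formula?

Atom tally by fragment:
  furan ring core → C:4 H:4 O:1
  (− 2 ring H displaced by substituents)
  + SCH3 → C:1 H:3 S:1
  + Cl → Cl:1
Element totals:
  C: 5
  H: 5
  Cl: 1
  O: 1
  S: 1

C5H5ClOS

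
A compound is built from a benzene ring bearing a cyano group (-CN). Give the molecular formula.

C7H5N

Atom tally by fragment:
  benzene ring core → C:6 H:6
  (− 1 ring H displaced by substituents)
  + CN → C:1 N:1
Element totals:
  C: 7
  H: 5
  N: 1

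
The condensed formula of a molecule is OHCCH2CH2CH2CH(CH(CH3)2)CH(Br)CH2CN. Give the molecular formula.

Atom tally by fragment:
  OHCCH2 → C:2 H:3 O:1
  CH2 → C:1 H:2
  CH2 → C:1 H:2
  CH(CH(CH3)2) → C:4 H:8
  CH(Br) → C:1 H:1 Br:1
  CH2CN → C:2 H:2 N:1
Element totals:
  C: 11
  H: 18
  Br: 1
  N: 1
  O: 1

C11H18BrNO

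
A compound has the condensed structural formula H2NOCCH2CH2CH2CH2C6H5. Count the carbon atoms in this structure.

11

Element totals:
  C: 11
  H: 15
  N: 1
  O: 1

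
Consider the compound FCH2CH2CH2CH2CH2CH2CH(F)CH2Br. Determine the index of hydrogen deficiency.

Atom tally by fragment:
  FCH2 → C:1 H:2 F:1
  CH2 → C:1 H:2
  CH2 → C:1 H:2
  CH2 → C:1 H:2
  CH2 → C:1 H:2
  CH2 → C:1 H:2
  CH(F) → C:1 H:1 F:1
  CH2Br → C:1 H:2 Br:1
Element totals:
  C: 8
  H: 15
  Br: 1
  F: 2
Molecular formula: C8H15BrF2.
DoU = (2C + 2 + N − H − X) / 2 = (2·8 + 2 + 0 − 15 − 3) / 2 = 0.

0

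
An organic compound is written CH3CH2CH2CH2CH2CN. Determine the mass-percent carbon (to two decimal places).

74.17%

Atom tally by fragment:
  CH3 → C:1 H:3
  CH2 → C:1 H:2
  CH2 → C:1 H:2
  CH2 → C:1 H:2
  CH2CN → C:2 H:2 N:1
Element totals:
  C: 6
  H: 11
  N: 1
Molecular formula: C6H11N.
Molar mass = 97.161 g/mol.
Mass from C: 6 × 12.011 = 72.066 g/mol.
%C = 72.066 / 97.161 × 100 = 74.17%.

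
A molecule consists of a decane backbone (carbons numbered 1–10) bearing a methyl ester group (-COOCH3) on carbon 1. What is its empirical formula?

Atom tally by fragment:
  CH3OOCCH2 → C:3 H:5 O:2
  CH2 → C:1 H:2
  CH2 → C:1 H:2
  CH2 → C:1 H:2
  CH2 → C:1 H:2
  CH2 → C:1 H:2
  CH2 → C:1 H:2
  CH2 → C:1 H:2
  CH2 → C:1 H:2
  CH3 → C:1 H:3
Element totals:
  C: 12
  H: 24
  O: 2
Molecular formula: C12H24O2.
gcd of subscripts = 2; dividing each by 2:
  C: 12/2 = 6
  H: 24/2 = 12
  O: 2/2 = 1

C6H12O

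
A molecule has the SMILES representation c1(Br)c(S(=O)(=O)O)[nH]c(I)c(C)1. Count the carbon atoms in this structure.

Atom tally by fragment:
  pyrrole ring core → C:4 H:5 N:1
  (− 4 ring H displaced by substituents)
  + Br → Br:1
  + SO3H → S:1 O:3 H:1
  + I → I:1
  + CH3 → C:1 H:3
Element totals:
  C: 5
  H: 5
  Br: 1
  I: 1
  N: 1
  O: 3
  S: 1

5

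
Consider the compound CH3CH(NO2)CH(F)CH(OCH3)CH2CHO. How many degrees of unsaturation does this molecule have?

Element totals:
  C: 7
  H: 12
  F: 1
  N: 1
  O: 4
Molecular formula: C7H12FNO4.
DoU = (2C + 2 + N − H − X) / 2 = (2·7 + 2 + 1 − 12 − 1) / 2 = 2.

2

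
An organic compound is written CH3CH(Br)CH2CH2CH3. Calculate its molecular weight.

151.05 g/mol

Element totals:
  C: 5
  H: 11
  Br: 1
Molecular formula: C5H11Br.
  M = 5(12.011) + 11(1.008) + 79.904
    = 60.055 + 11.088 + 79.904 = 151.047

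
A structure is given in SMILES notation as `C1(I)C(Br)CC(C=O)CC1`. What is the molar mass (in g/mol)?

316.96 g/mol

Atom tally by fragment:
  cyclohexane ring core → C:6 H:12
  (− 3 ring H displaced by substituents)
  + I → I:1
  + Br → Br:1
  + CHO → C:1 H:1 O:1
Element totals:
  C: 7
  H: 10
  Br: 1
  I: 1
  O: 1
Molecular formula: C7H10BrIO.
  M = 7(12.011) + 10(1.008) + 79.904 + 126.904 + 15.999
    = 84.077 + 10.080 + 79.904 + 126.904 + 15.999 = 316.964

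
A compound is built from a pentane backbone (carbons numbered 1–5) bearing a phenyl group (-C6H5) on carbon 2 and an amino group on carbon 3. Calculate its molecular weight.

Atom tally by fragment:
  CH3 → C:1 H:3
  CH(C6H5) → C:7 H:6
  CH(NH2) → C:1 H:3 N:1
  CH2 → C:1 H:2
  CH3 → C:1 H:3
Element totals:
  C: 11
  H: 17
  N: 1
Molecular formula: C11H17N.
  M = 11(12.011) + 17(1.008) + 14.007
    = 132.121 + 17.136 + 14.007 = 163.264

163.26 g/mol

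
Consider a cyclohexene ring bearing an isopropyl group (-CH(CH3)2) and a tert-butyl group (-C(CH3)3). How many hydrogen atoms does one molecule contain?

24

Atom tally by fragment:
  cyclohexene ring core → C:6 H:10
  (− 2 ring H displaced by substituents)
  + CH(CH3)2 → C:3 H:7
  + C(CH3)3 → C:4 H:9
Element totals:
  C: 13
  H: 24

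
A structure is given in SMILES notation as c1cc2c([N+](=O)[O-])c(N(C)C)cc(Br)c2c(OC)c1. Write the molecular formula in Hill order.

C13H13BrN2O3

Atom tally by fragment:
  naphthalene ring system core → C:10 H:8
  (− 4 ring H displaced by substituents)
  + NO2 → N:1 O:2
  + N(CH3)2 → N:1 C:2 H:6
  + Br → Br:1
  + OCH3 → C:1 H:3 O:1
Element totals:
  C: 13
  H: 13
  Br: 1
  N: 2
  O: 3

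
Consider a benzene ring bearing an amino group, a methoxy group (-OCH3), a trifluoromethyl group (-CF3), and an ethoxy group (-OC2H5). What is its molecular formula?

C10H12F3NO2

Atom tally by fragment:
  benzene ring core → C:6 H:6
  (− 4 ring H displaced by substituents)
  + NH2 → N:1 H:2
  + OCH3 → C:1 H:3 O:1
  + CF3 → C:1 F:3
  + OC2H5 → C:2 H:5 O:1
Element totals:
  C: 10
  H: 12
  F: 3
  N: 1
  O: 2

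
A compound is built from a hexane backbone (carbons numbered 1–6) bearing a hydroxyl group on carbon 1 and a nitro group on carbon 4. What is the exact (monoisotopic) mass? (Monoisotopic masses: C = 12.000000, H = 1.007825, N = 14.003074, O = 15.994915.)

147.0895

Atom tally by fragment:
  HOCH2 → C:1 H:3 O:1
  CH2 → C:1 H:2
  CH2 → C:1 H:2
  CH(NO2) → C:1 H:1 N:1 O:2
  CH2 → C:1 H:2
  CH3 → C:1 H:3
Element totals:
  C: 6
  H: 13
  N: 1
  O: 3
Molecular formula: C6H13NO3.
  M = 6(12.0) + 13(1.007825) + 14.003074 + 3(15.994915)
    = 72.000000 + 13.101725 + 14.003074 + 47.984745 = 147.089544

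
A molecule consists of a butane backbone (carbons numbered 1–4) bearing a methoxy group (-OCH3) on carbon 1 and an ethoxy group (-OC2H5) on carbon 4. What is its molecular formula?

C7H16O2

Atom tally by fragment:
  CH3OCH2 → C:2 H:5 O:1
  CH2 → C:1 H:2
  CH2 → C:1 H:2
  CH2OC2H5 → C:3 H:7 O:1
Element totals:
  C: 7
  H: 16
  O: 2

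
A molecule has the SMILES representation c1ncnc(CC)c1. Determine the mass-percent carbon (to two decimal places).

Atom tally by fragment:
  pyrimidine ring core → C:4 H:4 N:2
  (− 1 ring H displaced by substituents)
  + C2H5 → C:2 H:5
Element totals:
  C: 6
  H: 8
  N: 2
Molecular formula: C6H8N2.
Molar mass = 108.144 g/mol.
Mass from C: 6 × 12.011 = 72.066 g/mol.
%C = 72.066 / 108.144 × 100 = 66.64%.

66.64%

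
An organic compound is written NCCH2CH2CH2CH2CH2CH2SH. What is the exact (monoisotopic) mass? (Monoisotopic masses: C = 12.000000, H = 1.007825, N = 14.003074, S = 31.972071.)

143.0769

Atom tally by fragment:
  NCCH2 → C:2 H:2 N:1
  CH2 → C:1 H:2
  CH2 → C:1 H:2
  CH2 → C:1 H:2
  CH2 → C:1 H:2
  CH2SH → C:1 H:3 S:1
Element totals:
  C: 7
  H: 13
  N: 1
  S: 1
Molecular formula: C7H13NS.
  M = 7(12.0) + 13(1.007825) + 14.003074 + 31.972071
    = 84.000000 + 13.101725 + 14.003074 + 31.972071 = 143.076870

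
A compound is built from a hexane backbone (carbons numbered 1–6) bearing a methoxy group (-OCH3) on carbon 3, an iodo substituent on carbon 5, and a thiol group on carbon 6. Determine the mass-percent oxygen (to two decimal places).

Atom tally by fragment:
  CH3 → C:1 H:3
  CH2 → C:1 H:2
  CH(OCH3) → C:2 H:4 O:1
  CH2 → C:1 H:2
  CH(I) → C:1 H:1 I:1
  CH2SH → C:1 H:3 S:1
Element totals:
  C: 7
  H: 15
  I: 1
  O: 1
  S: 1
Molecular formula: C7H15IOS.
Molar mass = 274.160 g/mol.
Mass from O: 1 × 15.999 = 15.999 g/mol.
%O = 15.999 / 274.160 × 100 = 5.84%.

5.84%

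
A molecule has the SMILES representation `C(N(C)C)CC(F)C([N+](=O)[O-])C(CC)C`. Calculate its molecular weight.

220.29 g/mol

Atom tally by fragment:
  (CH3)2NCH2 → C:3 H:8 N:1
  CH2 → C:1 H:2
  CH(F) → C:1 H:1 F:1
  CH(NO2) → C:1 H:1 N:1 O:2
  CH(C2H5) → C:3 H:6
  CH3 → C:1 H:3
Element totals:
  C: 10
  H: 21
  F: 1
  N: 2
  O: 2
Molecular formula: C10H21FN2O2.
  M = 10(12.011) + 21(1.008) + 18.998 + 2(14.007) + 2(15.999)
    = 120.110 + 21.168 + 18.998 + 28.014 + 31.998 = 220.288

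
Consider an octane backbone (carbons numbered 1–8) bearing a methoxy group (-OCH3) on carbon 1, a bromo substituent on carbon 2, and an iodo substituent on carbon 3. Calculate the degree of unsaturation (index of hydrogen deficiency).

0

Atom tally by fragment:
  CH3OCH2 → C:2 H:5 O:1
  CH(Br) → C:1 H:1 Br:1
  CH(I) → C:1 H:1 I:1
  CH2 → C:1 H:2
  CH2 → C:1 H:2
  CH2 → C:1 H:2
  CH2 → C:1 H:2
  CH3 → C:1 H:3
Element totals:
  C: 9
  H: 18
  Br: 1
  I: 1
  O: 1
Molecular formula: C9H18BrIO.
DoU = (2C + 2 + N − H − X) / 2 = (2·9 + 2 + 0 − 18 − 2) / 2 = 0.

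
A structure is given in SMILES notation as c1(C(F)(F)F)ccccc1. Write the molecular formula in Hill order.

Atom tally by fragment:
  benzene ring core → C:6 H:6
  (− 1 ring H displaced by substituents)
  + CF3 → C:1 F:3
Element totals:
  C: 7
  H: 5
  F: 3

C7H5F3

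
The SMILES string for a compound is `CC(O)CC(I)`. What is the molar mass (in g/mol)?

Atom tally by fragment:
  CH3 → C:1 H:3
  CH(OH) → C:1 H:2 O:1
  CH2 → C:1 H:2
  CH2I → C:1 H:2 I:1
Element totals:
  C: 4
  H: 9
  I: 1
  O: 1
Molecular formula: C4H9IO.
  M = 4(12.011) + 9(1.008) + 126.904 + 15.999
    = 48.044 + 9.072 + 126.904 + 15.999 = 200.019

200.02 g/mol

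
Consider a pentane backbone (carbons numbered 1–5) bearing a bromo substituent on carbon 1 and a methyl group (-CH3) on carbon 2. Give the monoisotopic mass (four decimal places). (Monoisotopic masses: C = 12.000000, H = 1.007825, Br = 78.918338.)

164.0201

Atom tally by fragment:
  BrCH2 → C:1 H:2 Br:1
  CH(CH3) → C:2 H:4
  CH2 → C:1 H:2
  CH2 → C:1 H:2
  CH3 → C:1 H:3
Element totals:
  C: 6
  H: 13
  Br: 1
Molecular formula: C6H13Br.
  M = 6(12.0) + 13(1.007825) + 78.918338
    = 72.000000 + 13.101725 + 78.918338 = 164.020063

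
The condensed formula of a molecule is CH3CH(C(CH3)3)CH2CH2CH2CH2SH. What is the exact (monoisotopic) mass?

174.1442

Element totals:
  C: 10
  H: 22
  S: 1
Molecular formula: C10H22S.
  M = 10(12.0) + 22(1.007825) + 31.972071
    = 120.000000 + 22.172150 + 31.972071 = 174.144221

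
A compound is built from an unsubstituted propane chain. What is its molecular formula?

Atom tally by fragment:
  CH3 → C:1 H:3
  CH2 → C:1 H:2
  CH3 → C:1 H:3
Element totals:
  C: 3
  H: 8

C3H8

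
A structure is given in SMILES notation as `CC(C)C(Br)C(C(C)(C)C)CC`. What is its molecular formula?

C11H23Br

Atom tally by fragment:
  CH3 → C:1 H:3
  CH(CH3) → C:2 H:4
  CH(Br) → C:1 H:1 Br:1
  CH(C(CH3)3) → C:5 H:10
  CH2 → C:1 H:2
  CH3 → C:1 H:3
Element totals:
  C: 11
  H: 23
  Br: 1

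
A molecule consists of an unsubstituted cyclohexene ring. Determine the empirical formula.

C3H5

Atom tally by fragment:
  cyclohexene ring core → C:6 H:10
Element totals:
  C: 6
  H: 10
Molecular formula: C6H10.
gcd of subscripts = 2; dividing each by 2:
  C: 6/2 = 3
  H: 10/2 = 5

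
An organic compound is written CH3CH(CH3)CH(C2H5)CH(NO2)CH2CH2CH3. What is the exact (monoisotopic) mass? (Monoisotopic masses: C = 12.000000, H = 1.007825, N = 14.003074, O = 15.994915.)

187.1572

Element totals:
  C: 10
  H: 21
  N: 1
  O: 2
Molecular formula: C10H21NO2.
  M = 10(12.0) + 21(1.007825) + 14.003074 + 2(15.994915)
    = 120.000000 + 21.164325 + 14.003074 + 31.989830 = 187.157229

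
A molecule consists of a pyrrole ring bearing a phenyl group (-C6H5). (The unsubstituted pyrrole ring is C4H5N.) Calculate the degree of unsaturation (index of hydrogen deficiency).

Atom tally by fragment:
  pyrrole ring core → C:4 H:5 N:1
  (− 1 ring H displaced by substituents)
  + C6H5 → C:6 H:5
Element totals:
  C: 10
  H: 9
  N: 1
Molecular formula: C10H9N.
DoU = (2C + 2 + N − H − X) / 2 = (2·10 + 2 + 1 − 9 − 0) / 2 = 7.

7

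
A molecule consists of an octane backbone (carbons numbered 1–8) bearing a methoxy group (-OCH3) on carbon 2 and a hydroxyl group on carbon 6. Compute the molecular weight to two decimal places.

160.26 g/mol

Atom tally by fragment:
  CH3 → C:1 H:3
  CH(OCH3) → C:2 H:4 O:1
  CH2 → C:1 H:2
  CH2 → C:1 H:2
  CH2 → C:1 H:2
  CH(OH) → C:1 H:2 O:1
  CH2 → C:1 H:2
  CH3 → C:1 H:3
Element totals:
  C: 9
  H: 20
  O: 2
Molecular formula: C9H20O2.
  M = 9(12.011) + 20(1.008) + 2(15.999)
    = 108.099 + 20.160 + 31.998 = 160.257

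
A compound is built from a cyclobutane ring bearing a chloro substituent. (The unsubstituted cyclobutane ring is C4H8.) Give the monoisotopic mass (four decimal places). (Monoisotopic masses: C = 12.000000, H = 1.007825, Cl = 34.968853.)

90.0236

Atom tally by fragment:
  cyclobutane ring core → C:4 H:8
  (− 1 ring H displaced by substituents)
  + Cl → Cl:1
Element totals:
  C: 4
  H: 7
  Cl: 1
Molecular formula: C4H7Cl.
  M = 4(12.0) + 7(1.007825) + 34.968853
    = 48.000000 + 7.054775 + 34.968853 = 90.023628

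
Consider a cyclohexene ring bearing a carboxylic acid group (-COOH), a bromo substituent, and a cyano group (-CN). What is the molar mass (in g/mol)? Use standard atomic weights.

Atom tally by fragment:
  cyclohexene ring core → C:6 H:10
  (− 3 ring H displaced by substituents)
  + COOH → C:1 H:1 O:2
  + Br → Br:1
  + CN → C:1 N:1
Element totals:
  C: 8
  H: 8
  Br: 1
  N: 1
  O: 2
Molecular formula: C8H8BrNO2.
  M = 8(12.011) + 8(1.008) + 79.904 + 14.007 + 2(15.999)
    = 96.088 + 8.064 + 79.904 + 14.007 + 31.998 = 230.061

230.06 g/mol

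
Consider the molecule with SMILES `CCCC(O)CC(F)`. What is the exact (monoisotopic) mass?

Atom tally by fragment:
  CH3 → C:1 H:3
  CH2 → C:1 H:2
  CH2 → C:1 H:2
  CH(OH) → C:1 H:2 O:1
  CH2 → C:1 H:2
  CH2F → C:1 H:2 F:1
Element totals:
  C: 6
  H: 13
  F: 1
  O: 1
Molecular formula: C6H13FO.
  M = 6(12.0) + 13(1.007825) + 18.998403 + 15.994915
    = 72.000000 + 13.101725 + 18.998403 + 15.994915 = 120.095043

120.0950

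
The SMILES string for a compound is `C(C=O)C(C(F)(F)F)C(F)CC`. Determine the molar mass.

Atom tally by fragment:
  OHCCH2 → C:2 H:3 O:1
  CH(CF3) → C:2 H:1 F:3
  CH(F) → C:1 H:1 F:1
  CH2 → C:1 H:2
  CH3 → C:1 H:3
Element totals:
  C: 7
  H: 10
  F: 4
  O: 1
Molecular formula: C7H10F4O.
  M = 7(12.011) + 10(1.008) + 4(18.998) + 15.999
    = 84.077 + 10.080 + 75.992 + 15.999 = 186.148

186.15 g/mol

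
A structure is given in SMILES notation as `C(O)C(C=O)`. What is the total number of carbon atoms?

3

Atom tally by fragment:
  HOCH2 → C:1 H:3 O:1
  CH2CHO → C:2 H:3 O:1
Element totals:
  C: 3
  H: 6
  O: 2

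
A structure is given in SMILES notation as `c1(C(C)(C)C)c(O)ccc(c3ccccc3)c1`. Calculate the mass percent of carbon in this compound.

Atom tally by fragment:
  benzene ring core → C:6 H:6
  (− 3 ring H displaced by substituents)
  + C(CH3)3 → C:4 H:9
  + OH → O:1 H:1
  + C6H5 → C:6 H:5
Element totals:
  C: 16
  H: 18
  O: 1
Molecular formula: C16H18O.
Molar mass = 226.319 g/mol.
Mass from C: 16 × 12.011 = 192.176 g/mol.
%C = 192.176 / 226.319 × 100 = 84.91%.

84.91%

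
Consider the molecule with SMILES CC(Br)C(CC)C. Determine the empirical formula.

Atom tally by fragment:
  CH3 → C:1 H:3
  CH(Br) → C:1 H:1 Br:1
  CH(C2H5) → C:3 H:6
  CH3 → C:1 H:3
Element totals:
  C: 6
  H: 13
  Br: 1
Molecular formula: C6H13Br.
gcd of subscripts (1, 6, 13) = 1, so the empirical formula equals the molecular formula.

C6H13Br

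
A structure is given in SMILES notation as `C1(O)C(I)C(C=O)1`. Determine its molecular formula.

Atom tally by fragment:
  cyclopropane ring core → C:3 H:6
  (− 3 ring H displaced by substituents)
  + OH → O:1 H:1
  + I → I:1
  + CHO → C:1 H:1 O:1
Element totals:
  C: 4
  H: 5
  I: 1
  O: 2

C4H5IO2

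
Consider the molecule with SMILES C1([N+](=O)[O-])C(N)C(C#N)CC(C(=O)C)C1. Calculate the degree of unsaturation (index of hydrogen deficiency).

Atom tally by fragment:
  cyclohexane ring core → C:6 H:12
  (− 4 ring H displaced by substituents)
  + NO2 → N:1 O:2
  + NH2 → N:1 H:2
  + CN → C:1 N:1
  + COCH3 → C:2 H:3 O:1
Element totals:
  C: 9
  H: 13
  N: 3
  O: 3
Molecular formula: C9H13N3O3.
DoU = (2C + 2 + N − H − X) / 2 = (2·9 + 2 + 3 − 13 − 0) / 2 = 5.

5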